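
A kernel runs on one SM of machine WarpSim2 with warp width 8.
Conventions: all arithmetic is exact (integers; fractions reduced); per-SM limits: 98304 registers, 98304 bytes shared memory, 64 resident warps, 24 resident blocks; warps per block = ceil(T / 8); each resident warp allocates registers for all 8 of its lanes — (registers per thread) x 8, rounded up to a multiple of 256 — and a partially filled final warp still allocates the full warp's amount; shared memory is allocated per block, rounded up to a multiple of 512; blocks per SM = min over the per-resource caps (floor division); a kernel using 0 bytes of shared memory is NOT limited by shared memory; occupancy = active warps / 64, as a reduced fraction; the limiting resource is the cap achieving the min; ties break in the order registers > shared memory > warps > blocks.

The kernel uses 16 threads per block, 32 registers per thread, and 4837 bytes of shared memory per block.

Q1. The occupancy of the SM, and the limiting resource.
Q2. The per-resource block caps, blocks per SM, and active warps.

Answer: occupancy 19/32, limited by shared memory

registers: 192 blocks
shared memory: 19 blocks
warps: 32 blocks
blocks: 24 blocks

Answer: 19 blocks, 38 active warps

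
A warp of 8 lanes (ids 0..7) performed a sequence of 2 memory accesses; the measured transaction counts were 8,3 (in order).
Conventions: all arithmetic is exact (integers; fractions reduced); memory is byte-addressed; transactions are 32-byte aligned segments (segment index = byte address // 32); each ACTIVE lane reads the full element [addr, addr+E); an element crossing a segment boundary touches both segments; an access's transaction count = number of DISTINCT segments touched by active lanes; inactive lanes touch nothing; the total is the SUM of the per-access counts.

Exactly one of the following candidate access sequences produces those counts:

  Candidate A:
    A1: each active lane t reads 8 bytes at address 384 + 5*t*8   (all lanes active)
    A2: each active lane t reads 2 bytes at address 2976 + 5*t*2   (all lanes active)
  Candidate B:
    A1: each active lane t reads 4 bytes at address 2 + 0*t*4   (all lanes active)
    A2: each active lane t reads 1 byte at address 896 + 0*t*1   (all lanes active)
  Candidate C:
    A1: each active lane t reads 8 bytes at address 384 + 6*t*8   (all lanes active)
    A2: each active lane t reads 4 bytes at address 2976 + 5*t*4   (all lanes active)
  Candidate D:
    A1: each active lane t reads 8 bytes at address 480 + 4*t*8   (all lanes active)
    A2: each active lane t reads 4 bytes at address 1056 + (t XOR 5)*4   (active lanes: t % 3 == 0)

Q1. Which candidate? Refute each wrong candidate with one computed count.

B: A1 gives 1 transaction, not 8
C: A2 gives 5 transactions, not 3
D: A2 gives 1 transaction, not 3
A: all counts match (8,3)

Answer: A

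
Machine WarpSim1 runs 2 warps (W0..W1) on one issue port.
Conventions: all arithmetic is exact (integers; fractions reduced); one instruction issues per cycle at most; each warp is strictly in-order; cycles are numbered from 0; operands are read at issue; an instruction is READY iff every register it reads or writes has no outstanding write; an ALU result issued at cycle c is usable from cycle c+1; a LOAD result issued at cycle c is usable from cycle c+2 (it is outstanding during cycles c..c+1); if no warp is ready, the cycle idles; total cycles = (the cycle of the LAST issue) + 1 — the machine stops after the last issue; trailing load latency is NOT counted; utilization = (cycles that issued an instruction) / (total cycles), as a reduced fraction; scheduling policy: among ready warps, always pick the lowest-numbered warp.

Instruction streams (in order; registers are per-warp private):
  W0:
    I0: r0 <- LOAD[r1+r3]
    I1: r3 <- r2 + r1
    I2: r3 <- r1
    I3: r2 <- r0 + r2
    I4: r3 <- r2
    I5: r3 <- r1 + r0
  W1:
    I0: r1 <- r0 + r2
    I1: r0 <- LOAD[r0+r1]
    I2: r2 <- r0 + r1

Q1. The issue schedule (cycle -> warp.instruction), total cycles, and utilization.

cycle 0: W0.I0
cycle 1: W0.I1
cycle 2: W0.I2
cycle 3: W0.I3
cycle 4: W0.I4
cycle 5: W0.I5
cycle 6: W1.I0
cycle 7: W1.I1
cycle 8: idle
cycle 9: W1.I2

Answer: 10 cycles, utilization 9/10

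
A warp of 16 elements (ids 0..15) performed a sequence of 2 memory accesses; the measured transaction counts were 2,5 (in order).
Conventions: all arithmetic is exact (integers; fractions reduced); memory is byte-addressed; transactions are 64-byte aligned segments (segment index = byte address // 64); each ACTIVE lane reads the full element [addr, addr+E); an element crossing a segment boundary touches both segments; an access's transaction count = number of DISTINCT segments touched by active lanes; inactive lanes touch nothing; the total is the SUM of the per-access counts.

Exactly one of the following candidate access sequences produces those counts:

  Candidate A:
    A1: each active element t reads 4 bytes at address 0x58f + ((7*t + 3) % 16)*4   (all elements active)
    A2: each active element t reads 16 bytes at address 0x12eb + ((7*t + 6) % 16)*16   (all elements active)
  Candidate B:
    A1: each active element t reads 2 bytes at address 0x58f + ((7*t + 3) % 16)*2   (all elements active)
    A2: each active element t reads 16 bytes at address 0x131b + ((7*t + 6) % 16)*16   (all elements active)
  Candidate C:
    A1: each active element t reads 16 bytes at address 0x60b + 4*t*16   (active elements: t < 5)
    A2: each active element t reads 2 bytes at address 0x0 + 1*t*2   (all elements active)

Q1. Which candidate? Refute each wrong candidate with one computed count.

B: A1 gives 1 transaction, not 2
C: A1 gives 5 transactions, not 2
A: all counts match (2,5)

Answer: A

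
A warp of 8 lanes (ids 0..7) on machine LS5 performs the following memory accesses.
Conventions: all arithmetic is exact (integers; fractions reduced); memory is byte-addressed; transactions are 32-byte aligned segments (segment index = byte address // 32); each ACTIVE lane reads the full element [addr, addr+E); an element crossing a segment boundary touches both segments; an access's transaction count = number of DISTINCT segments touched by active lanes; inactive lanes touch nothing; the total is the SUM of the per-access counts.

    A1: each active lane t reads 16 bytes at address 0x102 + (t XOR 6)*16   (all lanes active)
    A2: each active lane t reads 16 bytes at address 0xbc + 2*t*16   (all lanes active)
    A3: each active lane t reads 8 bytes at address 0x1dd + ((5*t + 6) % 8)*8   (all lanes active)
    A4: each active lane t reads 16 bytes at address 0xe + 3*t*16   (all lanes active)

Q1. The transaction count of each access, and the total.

A1: 5 transactions
A2: 9 transactions
A3: 3 transactions
A4: 12 transactions

Answer: 5,9,3,12; total 29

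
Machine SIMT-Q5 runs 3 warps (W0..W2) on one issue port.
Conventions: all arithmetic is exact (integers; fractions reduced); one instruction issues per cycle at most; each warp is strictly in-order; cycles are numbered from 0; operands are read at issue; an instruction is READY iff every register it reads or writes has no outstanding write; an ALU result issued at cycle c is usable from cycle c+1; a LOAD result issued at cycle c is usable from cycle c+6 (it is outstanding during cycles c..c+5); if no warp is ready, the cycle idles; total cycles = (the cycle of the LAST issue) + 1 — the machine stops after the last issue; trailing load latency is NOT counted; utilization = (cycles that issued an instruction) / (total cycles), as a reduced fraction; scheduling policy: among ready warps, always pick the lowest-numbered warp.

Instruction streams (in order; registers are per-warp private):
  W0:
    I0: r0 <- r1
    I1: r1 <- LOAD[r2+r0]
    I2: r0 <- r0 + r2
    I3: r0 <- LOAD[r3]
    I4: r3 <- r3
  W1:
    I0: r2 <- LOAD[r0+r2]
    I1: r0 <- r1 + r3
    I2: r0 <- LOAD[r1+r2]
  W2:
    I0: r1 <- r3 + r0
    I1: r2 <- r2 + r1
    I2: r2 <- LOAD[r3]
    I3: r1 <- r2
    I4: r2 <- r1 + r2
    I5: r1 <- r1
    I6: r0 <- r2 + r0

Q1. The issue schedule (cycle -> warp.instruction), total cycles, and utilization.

cycle 0: W0.I0
cycle 1: W0.I1
cycle 2: W0.I2
cycle 3: W0.I3
cycle 4: W0.I4
cycle 5: W1.I0
cycle 6: W1.I1
cycle 7: W2.I0
cycle 8: W2.I1
cycle 9: W2.I2
cycle 10: idle
cycle 11: W1.I2
cycle 12: idle
cycle 13: idle
cycle 14: idle
cycle 15: W2.I3
cycle 16: W2.I4
cycle 17: W2.I5
cycle 18: W2.I6

Answer: 19 cycles, utilization 15/19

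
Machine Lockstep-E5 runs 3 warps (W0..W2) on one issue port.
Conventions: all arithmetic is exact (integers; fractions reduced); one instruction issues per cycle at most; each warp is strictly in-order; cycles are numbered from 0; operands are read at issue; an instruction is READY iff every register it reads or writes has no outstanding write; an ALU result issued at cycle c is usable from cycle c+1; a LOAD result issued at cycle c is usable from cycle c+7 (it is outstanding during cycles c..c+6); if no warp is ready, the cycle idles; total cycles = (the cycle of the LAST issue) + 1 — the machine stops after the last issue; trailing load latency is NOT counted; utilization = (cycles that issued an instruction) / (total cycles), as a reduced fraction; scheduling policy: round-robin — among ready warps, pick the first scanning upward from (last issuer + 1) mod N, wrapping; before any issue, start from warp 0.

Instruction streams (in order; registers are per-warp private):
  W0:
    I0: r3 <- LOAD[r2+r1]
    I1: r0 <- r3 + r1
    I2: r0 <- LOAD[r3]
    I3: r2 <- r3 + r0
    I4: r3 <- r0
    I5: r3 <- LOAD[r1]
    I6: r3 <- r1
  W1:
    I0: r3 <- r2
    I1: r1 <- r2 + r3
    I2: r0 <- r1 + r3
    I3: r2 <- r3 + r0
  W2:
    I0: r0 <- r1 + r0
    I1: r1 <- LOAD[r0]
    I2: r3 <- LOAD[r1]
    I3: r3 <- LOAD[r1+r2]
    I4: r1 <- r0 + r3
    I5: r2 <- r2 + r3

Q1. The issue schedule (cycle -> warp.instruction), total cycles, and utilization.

cycle 0: W0.I0
cycle 1: W1.I0
cycle 2: W2.I0
cycle 3: W1.I1
cycle 4: W2.I1
cycle 5: W1.I2
cycle 6: W1.I3
cycle 7: W0.I1
cycle 8: W0.I2
cycle 9: idle
cycle 10: idle
cycle 11: W2.I2
cycle 12: idle
cycle 13: idle
cycle 14: idle
cycle 15: W0.I3
cycle 16: W0.I4
cycle 17: W0.I5
cycle 18: W2.I3
cycle 19: idle
cycle 20: idle
cycle 21: idle
cycle 22: idle
cycle 23: idle
cycle 24: W0.I6
cycle 25: W2.I4
cycle 26: W2.I5

Answer: 27 cycles, utilization 17/27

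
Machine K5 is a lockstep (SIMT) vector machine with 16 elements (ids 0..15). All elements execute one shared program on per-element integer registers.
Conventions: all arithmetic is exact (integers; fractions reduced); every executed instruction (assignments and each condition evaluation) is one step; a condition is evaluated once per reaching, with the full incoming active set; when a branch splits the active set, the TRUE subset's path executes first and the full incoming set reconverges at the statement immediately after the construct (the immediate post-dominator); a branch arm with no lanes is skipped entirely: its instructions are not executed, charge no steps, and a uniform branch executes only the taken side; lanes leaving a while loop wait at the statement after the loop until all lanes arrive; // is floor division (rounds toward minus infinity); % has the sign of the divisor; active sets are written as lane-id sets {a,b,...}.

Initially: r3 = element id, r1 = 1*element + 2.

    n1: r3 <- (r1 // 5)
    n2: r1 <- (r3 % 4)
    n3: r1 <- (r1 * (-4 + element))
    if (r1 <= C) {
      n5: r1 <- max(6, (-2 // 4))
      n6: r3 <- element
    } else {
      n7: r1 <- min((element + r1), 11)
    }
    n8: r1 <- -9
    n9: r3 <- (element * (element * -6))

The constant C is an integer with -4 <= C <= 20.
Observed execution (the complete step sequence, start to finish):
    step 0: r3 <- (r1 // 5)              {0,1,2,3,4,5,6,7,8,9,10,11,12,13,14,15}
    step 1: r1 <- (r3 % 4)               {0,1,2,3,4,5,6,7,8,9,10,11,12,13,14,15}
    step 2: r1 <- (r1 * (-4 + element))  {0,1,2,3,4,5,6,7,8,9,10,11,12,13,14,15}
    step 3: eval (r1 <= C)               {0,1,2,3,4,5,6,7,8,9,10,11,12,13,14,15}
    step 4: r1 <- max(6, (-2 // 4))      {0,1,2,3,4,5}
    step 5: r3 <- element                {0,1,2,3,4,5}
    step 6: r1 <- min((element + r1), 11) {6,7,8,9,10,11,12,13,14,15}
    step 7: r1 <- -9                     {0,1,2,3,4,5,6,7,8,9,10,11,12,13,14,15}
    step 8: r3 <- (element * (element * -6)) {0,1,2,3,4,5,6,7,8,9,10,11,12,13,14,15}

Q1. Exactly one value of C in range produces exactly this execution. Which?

Answer: C = 1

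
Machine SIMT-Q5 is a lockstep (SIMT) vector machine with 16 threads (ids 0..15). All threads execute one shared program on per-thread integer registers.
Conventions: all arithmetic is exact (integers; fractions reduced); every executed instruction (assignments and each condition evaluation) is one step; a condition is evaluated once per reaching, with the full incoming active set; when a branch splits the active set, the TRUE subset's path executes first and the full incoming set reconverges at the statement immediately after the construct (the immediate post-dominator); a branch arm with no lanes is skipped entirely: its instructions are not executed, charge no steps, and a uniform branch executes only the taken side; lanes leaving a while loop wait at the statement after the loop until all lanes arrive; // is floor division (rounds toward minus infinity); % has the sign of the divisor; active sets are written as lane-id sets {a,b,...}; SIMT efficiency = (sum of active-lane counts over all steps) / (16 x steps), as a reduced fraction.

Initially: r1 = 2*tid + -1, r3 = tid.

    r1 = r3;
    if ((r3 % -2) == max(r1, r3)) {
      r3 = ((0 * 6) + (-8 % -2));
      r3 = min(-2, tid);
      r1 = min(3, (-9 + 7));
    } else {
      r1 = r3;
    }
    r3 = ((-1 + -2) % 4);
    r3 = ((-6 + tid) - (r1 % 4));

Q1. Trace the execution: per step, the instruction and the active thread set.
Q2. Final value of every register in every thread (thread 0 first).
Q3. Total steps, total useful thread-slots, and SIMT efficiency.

step 0: r1 <- r3                     {0,1,2,3,4,5,6,7,8,9,10,11,12,13,14,15}
step 1: eval ((r3 % -2) == max(r1, r3)) {0,1,2,3,4,5,6,7,8,9,10,11,12,13,14,15}
step 2: r3 <- ((0 * 6) + (-8 % -2))  {0}
step 3: r3 <- min(-2, tid)           {0}
step 4: r1 <- min(3, (-9 + 7))       {0}
step 5: r1 <- r3                     {1,2,3,4,5,6,7,8,9,10,11,12,13,14,15}
step 6: r3 <- ((-1 + -2) % 4)        {0,1,2,3,4,5,6,7,8,9,10,11,12,13,14,15}
step 7: r3 <- ((-6 + tid) - (r1 % 4)) {0,1,2,3,4,5,6,7,8,9,10,11,12,13,14,15}

Answer: 8 steps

r1: -2,1,2,3,4,5,6,7,8,9,10,11,12,13,14,15
r3: -8,-6,-6,-6,-2,-2,-2,-2,2,2,2,2,6,6,6,6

steps = 8; useful = 82; efficiency = 82/128 = 41/64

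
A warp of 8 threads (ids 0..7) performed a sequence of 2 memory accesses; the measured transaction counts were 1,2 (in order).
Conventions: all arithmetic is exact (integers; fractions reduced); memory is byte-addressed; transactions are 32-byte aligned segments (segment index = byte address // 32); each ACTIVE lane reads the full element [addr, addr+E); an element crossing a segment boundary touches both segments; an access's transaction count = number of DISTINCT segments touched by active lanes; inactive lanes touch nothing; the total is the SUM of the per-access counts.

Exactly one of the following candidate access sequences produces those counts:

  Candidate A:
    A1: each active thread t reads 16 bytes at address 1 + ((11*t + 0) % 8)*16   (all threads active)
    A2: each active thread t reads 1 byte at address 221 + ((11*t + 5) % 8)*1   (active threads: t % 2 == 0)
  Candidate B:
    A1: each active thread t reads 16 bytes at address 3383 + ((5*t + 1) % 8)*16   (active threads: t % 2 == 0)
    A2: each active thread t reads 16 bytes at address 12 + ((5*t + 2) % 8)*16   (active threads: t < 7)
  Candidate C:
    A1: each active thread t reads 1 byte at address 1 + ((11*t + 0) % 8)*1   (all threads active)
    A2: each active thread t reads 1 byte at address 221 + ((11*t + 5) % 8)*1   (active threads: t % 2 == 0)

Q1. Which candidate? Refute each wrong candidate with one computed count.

A: A1 gives 5 transactions, not 1
B: A1 gives 4 transactions, not 1
C: all counts match (1,2)

Answer: C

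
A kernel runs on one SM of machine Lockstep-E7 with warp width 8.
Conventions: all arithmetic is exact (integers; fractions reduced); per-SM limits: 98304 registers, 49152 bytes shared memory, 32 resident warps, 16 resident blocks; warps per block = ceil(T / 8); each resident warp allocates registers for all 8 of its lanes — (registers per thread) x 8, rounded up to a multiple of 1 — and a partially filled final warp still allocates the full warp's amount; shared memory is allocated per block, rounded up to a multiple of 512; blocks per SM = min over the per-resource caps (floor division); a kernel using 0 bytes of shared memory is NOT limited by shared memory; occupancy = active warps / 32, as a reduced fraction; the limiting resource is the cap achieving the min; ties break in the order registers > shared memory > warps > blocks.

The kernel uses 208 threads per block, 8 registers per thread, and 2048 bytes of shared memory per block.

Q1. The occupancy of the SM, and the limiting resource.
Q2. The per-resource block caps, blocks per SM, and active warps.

Answer: occupancy 13/16, limited by warps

registers: 59 blocks
shared memory: 24 blocks
warps: 1 block
blocks: 16 blocks

Answer: 1 block, 26 active warps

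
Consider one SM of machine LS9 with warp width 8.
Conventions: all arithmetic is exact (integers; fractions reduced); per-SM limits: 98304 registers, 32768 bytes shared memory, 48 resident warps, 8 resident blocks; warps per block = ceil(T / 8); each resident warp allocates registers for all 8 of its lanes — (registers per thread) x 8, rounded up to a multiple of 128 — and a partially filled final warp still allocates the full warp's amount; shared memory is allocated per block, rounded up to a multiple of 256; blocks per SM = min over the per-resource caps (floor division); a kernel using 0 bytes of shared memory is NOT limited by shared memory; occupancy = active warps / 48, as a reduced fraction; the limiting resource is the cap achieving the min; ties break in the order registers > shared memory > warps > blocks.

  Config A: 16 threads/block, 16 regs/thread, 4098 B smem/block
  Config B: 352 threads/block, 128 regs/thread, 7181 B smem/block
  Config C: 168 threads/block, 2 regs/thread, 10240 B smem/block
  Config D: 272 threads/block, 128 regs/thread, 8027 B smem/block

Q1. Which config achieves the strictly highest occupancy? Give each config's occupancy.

occupancies: A 7/24, B 11/12, C 7/8, D 17/24

Answer: B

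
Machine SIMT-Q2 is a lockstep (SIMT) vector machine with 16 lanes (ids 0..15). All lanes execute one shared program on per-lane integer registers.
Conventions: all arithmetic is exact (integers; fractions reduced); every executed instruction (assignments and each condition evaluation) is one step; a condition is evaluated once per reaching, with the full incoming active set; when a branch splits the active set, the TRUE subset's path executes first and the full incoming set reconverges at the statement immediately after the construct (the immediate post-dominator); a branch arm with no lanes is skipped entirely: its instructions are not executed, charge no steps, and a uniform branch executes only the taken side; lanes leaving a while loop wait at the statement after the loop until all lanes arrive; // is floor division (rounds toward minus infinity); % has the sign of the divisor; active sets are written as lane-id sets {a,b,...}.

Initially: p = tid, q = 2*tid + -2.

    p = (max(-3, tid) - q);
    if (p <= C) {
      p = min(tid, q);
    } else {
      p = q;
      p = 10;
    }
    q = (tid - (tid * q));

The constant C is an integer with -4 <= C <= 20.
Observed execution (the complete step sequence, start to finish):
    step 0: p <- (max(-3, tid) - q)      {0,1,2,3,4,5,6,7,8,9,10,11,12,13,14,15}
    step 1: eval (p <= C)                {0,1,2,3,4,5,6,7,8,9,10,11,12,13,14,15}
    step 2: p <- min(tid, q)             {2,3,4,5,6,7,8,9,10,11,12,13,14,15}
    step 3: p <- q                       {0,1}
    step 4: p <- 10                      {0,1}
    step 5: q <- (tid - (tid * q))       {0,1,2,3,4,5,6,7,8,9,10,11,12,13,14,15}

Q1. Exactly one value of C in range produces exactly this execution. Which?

Answer: C = 0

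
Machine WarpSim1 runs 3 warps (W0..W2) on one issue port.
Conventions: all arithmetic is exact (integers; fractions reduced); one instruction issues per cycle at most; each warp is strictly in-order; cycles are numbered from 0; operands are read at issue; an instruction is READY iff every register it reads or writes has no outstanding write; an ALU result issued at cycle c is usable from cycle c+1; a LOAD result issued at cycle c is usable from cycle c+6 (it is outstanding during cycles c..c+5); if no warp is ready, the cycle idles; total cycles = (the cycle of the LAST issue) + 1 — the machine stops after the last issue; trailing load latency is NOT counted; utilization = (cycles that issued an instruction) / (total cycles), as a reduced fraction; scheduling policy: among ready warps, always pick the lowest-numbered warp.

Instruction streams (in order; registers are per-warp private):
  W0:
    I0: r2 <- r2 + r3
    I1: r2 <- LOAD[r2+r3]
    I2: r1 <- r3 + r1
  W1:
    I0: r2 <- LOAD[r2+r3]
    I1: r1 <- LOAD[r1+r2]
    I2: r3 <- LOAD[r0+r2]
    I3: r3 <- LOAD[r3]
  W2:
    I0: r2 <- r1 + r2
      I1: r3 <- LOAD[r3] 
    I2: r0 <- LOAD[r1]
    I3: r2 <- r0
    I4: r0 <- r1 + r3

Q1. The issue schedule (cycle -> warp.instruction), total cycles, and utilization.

cycle 0: W0.I0
cycle 1: W0.I1
cycle 2: W0.I2
cycle 3: W1.I0
cycle 4: W2.I0
cycle 5: W2.I1
cycle 6: W2.I2
cycle 7: idle
cycle 8: idle
cycle 9: W1.I1
cycle 10: W1.I2
cycle 11: idle
cycle 12: W2.I3
cycle 13: W2.I4
cycle 14: idle
cycle 15: idle
cycle 16: W1.I3

Answer: 17 cycles, utilization 12/17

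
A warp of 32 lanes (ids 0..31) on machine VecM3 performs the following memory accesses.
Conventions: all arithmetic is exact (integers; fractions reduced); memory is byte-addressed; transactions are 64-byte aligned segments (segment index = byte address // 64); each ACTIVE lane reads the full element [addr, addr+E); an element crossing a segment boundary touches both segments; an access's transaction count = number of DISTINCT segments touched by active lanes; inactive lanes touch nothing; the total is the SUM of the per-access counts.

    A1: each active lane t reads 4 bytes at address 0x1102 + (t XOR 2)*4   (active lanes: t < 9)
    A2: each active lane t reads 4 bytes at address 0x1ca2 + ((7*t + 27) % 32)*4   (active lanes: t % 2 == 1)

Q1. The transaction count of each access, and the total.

A1: 1 transaction
A2: 3 transactions

Answer: 1,3; total 4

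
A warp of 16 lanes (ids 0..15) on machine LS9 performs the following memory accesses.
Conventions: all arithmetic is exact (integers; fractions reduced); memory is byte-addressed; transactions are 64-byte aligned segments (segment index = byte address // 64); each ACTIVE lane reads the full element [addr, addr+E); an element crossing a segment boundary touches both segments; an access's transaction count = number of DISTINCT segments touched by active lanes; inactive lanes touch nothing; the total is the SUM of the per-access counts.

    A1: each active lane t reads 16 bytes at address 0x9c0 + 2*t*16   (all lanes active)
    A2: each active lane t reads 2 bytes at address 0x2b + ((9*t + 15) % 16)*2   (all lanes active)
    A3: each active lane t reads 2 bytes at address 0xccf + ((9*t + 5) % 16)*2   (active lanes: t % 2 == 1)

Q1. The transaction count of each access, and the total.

A1: 8 transactions
A2: 2 transactions
A3: 1 transaction

Answer: 8,2,1; total 11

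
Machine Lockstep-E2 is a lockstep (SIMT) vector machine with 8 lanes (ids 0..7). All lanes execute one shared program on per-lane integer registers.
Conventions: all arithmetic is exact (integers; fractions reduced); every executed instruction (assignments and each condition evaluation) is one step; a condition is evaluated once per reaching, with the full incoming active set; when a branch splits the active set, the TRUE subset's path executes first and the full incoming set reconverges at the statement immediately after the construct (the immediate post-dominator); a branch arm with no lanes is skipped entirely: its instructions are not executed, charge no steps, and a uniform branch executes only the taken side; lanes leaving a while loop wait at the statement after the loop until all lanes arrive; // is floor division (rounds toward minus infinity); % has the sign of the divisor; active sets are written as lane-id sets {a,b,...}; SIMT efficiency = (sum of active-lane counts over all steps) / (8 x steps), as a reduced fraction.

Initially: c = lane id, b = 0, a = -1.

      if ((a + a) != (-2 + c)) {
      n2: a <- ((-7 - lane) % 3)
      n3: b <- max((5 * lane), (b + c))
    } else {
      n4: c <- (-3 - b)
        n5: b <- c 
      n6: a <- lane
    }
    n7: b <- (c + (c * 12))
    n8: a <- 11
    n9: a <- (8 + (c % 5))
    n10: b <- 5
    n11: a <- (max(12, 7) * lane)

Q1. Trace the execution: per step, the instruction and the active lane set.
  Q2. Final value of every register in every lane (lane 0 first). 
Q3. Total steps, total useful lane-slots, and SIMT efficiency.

step 0: eval ((a + a) != (-2 + c))   {0,1,2,3,4,5,6,7}
step 1: a <- ((-7 - lane) % 3)       {1,2,3,4,5,6,7}
step 2: b <- max((5 * lane), (b + c)) {1,2,3,4,5,6,7}
step 3: c <- (-3 - b)                {0}
step 4: b <- c                       {0}
step 5: a <- lane                    {0}
step 6: b <- (c + (c * 12))          {0,1,2,3,4,5,6,7}
step 7: a <- 11                      {0,1,2,3,4,5,6,7}
step 8: a <- (8 + (c % 5))           {0,1,2,3,4,5,6,7}
step 9: b <- 5                       {0,1,2,3,4,5,6,7}
step 10: a <- (max(12, 7) * lane)     {0,1,2,3,4,5,6,7}

Answer: 11 steps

c: -3,1,2,3,4,5,6,7
b: 5,5,5,5,5,5,5,5
a: 0,12,24,36,48,60,72,84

steps = 11; useful = 65; efficiency = 65/88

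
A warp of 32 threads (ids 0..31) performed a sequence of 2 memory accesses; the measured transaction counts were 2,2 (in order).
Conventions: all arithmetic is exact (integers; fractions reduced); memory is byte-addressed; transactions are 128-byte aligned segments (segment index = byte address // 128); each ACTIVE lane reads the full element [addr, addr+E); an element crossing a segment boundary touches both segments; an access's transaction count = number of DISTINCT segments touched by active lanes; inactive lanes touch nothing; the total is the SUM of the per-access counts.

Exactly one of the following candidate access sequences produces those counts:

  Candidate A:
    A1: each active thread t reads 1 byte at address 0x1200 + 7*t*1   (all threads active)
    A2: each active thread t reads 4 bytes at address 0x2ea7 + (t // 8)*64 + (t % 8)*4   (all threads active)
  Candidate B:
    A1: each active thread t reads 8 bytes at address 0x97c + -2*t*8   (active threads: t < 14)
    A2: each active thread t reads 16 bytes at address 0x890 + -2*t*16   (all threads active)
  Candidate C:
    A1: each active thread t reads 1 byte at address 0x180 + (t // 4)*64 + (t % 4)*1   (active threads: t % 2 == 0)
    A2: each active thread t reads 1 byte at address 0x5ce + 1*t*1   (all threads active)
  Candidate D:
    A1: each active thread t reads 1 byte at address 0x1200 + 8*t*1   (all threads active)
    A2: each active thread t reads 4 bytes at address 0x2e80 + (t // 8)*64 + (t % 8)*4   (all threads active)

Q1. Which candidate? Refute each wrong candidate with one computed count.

A: A2 gives 3 transactions, not 2
B: A1 gives 3 transactions, not 2
C: A1 gives 4 transactions, not 2
D: all counts match (2,2)

Answer: D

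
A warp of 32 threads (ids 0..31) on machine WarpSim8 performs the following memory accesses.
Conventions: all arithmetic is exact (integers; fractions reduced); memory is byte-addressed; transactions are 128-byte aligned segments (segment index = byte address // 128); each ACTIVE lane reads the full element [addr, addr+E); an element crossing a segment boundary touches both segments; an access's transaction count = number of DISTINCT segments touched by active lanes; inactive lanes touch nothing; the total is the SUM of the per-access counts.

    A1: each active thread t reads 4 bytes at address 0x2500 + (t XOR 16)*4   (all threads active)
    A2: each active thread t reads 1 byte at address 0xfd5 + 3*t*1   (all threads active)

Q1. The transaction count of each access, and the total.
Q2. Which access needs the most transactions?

A1: 1 transaction
A2: 2 transactions

Answer: 1,2; total 3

Answer: A2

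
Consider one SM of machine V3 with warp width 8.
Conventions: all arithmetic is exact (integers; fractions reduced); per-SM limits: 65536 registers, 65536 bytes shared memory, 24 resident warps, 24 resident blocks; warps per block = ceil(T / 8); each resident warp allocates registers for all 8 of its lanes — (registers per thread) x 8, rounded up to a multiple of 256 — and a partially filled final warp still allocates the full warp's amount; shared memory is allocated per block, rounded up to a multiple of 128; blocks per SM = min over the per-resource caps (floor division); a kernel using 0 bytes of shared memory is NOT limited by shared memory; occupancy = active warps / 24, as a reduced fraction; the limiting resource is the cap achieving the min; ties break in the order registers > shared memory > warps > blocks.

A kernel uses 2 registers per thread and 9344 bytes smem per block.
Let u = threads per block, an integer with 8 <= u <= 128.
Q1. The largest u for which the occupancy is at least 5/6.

Answer: u = 96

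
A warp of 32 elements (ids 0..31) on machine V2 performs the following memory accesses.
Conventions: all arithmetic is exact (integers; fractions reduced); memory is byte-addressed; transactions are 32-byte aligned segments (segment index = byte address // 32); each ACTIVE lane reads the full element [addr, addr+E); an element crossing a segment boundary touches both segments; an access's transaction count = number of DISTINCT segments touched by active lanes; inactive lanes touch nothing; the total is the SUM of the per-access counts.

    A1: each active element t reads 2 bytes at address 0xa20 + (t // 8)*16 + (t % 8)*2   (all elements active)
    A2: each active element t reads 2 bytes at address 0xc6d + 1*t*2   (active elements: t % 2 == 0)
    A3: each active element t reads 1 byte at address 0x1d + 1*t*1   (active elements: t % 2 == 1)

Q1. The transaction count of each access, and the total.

A1: 2 transactions
A2: 3 transactions
A3: 2 transactions

Answer: 2,3,2; total 7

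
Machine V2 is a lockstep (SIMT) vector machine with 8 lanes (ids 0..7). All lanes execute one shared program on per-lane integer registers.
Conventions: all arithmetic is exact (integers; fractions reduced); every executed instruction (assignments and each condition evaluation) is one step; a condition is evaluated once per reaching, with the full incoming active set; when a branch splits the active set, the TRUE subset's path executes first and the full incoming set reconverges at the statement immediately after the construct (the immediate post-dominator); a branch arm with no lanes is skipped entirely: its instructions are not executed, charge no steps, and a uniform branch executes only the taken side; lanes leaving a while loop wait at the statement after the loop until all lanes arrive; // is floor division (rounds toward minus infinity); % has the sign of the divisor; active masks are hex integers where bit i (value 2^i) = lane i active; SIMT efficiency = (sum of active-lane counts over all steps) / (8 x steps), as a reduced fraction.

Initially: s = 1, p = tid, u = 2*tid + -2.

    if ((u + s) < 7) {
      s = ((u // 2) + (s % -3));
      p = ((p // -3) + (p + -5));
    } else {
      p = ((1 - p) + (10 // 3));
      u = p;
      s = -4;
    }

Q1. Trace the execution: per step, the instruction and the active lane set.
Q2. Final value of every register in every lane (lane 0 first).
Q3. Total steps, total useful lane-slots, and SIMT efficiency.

step 0: eval ((u + s) < 7)           0xff
step 1: s <- ((u // 2) + (s % -3))   0x0f
step 2: p <- ((p // -3) + (p + -5))  0x0f
step 3: p <- ((1 - p) + (10 // 3))   0xf0
step 4: u <- p                       0xf0
step 5: s <- -4                      0xf0

Answer: 6 steps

s: -3,-2,-1,0,-4,-4,-4,-4
p: -5,-5,-4,-3,0,-1,-2,-3
u: -2,0,2,4,0,-1,-2,-3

steps = 6; useful = 28; efficiency = 28/48 = 7/12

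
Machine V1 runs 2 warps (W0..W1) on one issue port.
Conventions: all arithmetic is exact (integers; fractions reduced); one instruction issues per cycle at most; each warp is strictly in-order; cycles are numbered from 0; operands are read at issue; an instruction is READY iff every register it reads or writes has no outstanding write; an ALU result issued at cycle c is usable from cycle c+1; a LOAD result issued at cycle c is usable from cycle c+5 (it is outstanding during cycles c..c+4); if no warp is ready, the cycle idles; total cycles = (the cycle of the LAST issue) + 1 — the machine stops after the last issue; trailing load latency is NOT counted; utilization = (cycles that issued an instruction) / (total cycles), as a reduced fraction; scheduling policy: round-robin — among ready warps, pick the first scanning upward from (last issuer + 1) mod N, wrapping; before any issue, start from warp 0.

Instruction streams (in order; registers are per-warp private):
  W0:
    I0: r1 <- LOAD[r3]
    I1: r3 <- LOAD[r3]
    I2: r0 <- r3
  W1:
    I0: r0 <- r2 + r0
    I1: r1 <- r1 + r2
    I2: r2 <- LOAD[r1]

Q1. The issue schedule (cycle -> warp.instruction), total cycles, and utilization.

cycle 0: W0.I0
cycle 1: W1.I0
cycle 2: W0.I1
cycle 3: W1.I1
cycle 4: W1.I2
cycle 5: idle
cycle 6: idle
cycle 7: W0.I2

Answer: 8 cycles, utilization 3/4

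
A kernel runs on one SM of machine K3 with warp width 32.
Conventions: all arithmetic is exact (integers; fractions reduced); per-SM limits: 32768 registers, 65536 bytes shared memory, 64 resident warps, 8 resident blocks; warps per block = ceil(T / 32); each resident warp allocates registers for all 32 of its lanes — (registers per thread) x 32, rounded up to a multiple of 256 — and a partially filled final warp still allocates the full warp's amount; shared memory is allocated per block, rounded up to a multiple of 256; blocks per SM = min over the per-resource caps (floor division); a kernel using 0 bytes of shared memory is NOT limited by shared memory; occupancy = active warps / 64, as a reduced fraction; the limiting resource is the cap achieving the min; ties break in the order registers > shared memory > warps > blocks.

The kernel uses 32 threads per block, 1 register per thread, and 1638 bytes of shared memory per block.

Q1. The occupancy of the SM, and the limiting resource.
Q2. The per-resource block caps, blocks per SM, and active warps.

Answer: occupancy 1/8, limited by blocks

registers: 128 blocks
shared memory: 36 blocks
warps: 64 blocks
blocks: 8 blocks

Answer: 8 blocks, 8 active warps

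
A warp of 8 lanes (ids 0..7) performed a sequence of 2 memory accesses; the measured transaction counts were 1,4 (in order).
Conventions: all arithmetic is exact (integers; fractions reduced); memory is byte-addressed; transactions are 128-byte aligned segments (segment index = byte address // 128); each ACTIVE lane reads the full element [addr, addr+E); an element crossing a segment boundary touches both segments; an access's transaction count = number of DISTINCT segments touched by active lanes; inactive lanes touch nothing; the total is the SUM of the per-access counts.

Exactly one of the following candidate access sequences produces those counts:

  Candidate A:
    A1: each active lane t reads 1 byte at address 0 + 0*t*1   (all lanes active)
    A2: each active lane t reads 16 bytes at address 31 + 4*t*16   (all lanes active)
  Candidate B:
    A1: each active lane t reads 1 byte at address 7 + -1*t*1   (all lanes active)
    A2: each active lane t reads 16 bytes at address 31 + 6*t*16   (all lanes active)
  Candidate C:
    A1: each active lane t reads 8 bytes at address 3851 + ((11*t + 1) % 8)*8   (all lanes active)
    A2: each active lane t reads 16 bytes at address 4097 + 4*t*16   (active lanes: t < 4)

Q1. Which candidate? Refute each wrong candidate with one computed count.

B: A2 gives 6 transactions, not 4
C: A2 gives 2 transactions, not 4
A: all counts match (1,4)

Answer: A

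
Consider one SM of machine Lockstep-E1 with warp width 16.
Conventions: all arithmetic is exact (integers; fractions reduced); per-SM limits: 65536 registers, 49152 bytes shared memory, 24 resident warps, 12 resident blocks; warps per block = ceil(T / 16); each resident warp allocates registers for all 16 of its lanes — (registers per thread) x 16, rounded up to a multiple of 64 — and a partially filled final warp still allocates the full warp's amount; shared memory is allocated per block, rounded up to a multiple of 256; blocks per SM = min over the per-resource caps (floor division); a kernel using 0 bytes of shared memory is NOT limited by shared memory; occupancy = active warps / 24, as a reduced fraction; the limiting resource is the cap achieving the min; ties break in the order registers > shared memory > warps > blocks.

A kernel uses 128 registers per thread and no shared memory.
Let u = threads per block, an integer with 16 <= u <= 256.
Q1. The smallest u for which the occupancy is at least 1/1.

Answer: u = 17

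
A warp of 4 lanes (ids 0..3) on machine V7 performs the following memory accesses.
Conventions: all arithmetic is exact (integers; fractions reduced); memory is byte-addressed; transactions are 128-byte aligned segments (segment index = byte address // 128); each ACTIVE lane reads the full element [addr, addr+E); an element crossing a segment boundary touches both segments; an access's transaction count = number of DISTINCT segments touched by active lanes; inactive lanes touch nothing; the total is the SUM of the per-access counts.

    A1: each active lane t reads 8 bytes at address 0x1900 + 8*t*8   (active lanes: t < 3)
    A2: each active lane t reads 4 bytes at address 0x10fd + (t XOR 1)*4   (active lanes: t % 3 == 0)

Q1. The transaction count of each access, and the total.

A1: 2 transactions
A2: 1 transaction

Answer: 2,1; total 3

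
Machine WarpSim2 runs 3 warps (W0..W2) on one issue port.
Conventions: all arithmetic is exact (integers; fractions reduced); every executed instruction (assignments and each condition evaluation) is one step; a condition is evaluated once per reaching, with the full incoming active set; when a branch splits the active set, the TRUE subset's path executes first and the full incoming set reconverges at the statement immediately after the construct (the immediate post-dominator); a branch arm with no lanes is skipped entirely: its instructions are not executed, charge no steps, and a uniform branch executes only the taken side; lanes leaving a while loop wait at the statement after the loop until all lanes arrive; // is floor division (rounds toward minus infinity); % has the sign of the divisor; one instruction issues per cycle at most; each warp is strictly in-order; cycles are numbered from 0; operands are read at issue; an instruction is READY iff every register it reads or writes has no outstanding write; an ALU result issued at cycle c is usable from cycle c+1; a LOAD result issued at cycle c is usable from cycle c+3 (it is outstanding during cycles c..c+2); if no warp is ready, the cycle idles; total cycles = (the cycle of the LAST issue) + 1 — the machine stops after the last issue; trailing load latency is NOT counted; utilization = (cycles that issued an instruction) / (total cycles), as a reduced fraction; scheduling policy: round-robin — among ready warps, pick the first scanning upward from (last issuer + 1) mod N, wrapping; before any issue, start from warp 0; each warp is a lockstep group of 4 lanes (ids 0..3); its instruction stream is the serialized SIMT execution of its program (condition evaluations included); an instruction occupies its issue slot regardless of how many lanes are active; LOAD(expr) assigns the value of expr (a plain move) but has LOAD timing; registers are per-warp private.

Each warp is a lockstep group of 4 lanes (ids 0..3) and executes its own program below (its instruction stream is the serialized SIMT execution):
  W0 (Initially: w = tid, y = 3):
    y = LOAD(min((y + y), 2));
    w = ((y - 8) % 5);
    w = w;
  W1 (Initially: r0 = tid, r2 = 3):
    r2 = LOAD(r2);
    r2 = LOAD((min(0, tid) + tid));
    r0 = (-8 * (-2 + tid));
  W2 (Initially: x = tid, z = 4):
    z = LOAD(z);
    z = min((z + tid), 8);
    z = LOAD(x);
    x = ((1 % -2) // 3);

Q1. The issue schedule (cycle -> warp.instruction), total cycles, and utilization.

cycle 0: W0.I0
cycle 1: W1.I0
cycle 2: W2.I0
cycle 3: W0.I1
cycle 4: W1.I1
cycle 5: W2.I1
cycle 6: W0.I2
cycle 7: W1.I2
cycle 8: W2.I2
cycle 9: W2.I3

Answer: 10 cycles, utilization 1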